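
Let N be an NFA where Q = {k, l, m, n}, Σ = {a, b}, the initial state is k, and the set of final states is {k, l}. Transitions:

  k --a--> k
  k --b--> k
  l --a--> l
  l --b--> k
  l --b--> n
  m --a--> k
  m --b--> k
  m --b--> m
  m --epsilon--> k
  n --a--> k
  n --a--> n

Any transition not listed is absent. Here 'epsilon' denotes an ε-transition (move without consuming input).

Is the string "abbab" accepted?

Yes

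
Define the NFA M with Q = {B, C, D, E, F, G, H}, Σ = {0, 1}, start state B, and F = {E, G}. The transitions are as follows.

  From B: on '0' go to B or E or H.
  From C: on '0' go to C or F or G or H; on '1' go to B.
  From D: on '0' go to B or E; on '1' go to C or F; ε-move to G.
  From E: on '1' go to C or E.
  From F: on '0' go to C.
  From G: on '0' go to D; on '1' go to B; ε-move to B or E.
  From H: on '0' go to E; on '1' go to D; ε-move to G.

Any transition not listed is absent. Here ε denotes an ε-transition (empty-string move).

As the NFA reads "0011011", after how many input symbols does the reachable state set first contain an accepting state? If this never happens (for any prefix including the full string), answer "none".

1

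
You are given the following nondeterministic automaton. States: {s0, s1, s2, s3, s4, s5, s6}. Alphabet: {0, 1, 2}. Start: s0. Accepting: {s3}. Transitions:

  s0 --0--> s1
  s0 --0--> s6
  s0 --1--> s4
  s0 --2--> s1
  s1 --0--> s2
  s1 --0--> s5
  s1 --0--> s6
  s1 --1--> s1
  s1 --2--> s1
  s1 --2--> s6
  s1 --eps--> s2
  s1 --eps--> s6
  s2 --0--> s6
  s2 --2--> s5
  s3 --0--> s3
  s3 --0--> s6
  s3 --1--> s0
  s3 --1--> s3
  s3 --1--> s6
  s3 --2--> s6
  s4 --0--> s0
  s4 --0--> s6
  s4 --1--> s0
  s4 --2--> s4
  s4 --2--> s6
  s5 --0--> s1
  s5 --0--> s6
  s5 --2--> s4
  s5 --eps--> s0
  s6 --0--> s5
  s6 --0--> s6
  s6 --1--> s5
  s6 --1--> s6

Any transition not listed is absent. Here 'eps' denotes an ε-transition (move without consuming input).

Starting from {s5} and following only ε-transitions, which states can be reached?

{s0, s5}

Begin with {s5}.
ε-move s5 → s0; add s0.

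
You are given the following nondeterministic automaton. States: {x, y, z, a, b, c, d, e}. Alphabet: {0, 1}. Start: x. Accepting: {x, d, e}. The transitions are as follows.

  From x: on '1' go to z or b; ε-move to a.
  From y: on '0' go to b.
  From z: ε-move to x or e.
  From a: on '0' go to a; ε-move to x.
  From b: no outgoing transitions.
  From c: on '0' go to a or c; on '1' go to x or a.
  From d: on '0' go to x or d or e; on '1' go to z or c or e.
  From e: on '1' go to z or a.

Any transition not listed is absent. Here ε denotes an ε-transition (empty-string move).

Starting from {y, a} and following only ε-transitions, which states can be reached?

Begin with {y, a}.
ε-move a → x; add x.

{x, y, a}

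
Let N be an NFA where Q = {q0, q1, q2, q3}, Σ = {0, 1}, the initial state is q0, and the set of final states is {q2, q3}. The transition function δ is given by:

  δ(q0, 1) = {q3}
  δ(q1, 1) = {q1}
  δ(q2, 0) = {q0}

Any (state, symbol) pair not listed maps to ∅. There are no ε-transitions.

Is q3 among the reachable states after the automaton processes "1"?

Start in {q0}.
Read '1': q0→{q3}; now {q3}.
State q3 is in {q3}.

Yes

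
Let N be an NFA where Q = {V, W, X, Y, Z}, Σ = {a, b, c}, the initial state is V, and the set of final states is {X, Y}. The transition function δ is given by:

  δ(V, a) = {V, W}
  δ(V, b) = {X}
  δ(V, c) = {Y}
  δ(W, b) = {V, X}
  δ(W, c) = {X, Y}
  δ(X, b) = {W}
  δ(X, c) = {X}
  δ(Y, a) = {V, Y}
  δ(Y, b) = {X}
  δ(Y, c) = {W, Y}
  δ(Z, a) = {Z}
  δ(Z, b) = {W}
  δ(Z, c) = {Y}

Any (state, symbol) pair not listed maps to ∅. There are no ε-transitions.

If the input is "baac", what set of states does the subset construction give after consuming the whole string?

Start in {V}.
Read 'b': {V} → {X}.
Read 'a': {X} → ∅.
The set is empty and remains empty for the remaining 2 symbols.

∅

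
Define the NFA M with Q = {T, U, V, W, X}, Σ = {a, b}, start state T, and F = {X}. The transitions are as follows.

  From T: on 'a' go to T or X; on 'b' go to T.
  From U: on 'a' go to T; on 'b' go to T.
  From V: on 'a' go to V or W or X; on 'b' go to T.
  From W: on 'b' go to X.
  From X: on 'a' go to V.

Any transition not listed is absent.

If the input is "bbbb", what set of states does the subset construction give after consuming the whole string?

Start in {T}.
Read 'b': T→{T}; now {T}.
Read 'b': T→{T}; now {T}.
Read 'b': T→{T}; now {T}.
Read 'b': T→{T}; now {T}.

{T}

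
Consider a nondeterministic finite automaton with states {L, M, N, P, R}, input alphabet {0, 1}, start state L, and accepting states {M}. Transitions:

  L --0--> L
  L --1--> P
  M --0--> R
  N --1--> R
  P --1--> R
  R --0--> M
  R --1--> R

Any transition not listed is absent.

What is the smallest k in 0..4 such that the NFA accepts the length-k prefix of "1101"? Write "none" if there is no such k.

Start in {L}.
Read '1': L→{P}; now {P}.
Read '1': P→{R}; now {R}.
Read '0': R→{M}; now {M}.
None of the earlier sets intersect F, but {M} does.

3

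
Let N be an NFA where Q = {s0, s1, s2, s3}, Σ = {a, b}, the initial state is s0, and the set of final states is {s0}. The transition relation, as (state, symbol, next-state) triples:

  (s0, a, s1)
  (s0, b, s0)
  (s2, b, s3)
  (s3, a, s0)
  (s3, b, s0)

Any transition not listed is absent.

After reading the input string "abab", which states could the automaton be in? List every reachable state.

∅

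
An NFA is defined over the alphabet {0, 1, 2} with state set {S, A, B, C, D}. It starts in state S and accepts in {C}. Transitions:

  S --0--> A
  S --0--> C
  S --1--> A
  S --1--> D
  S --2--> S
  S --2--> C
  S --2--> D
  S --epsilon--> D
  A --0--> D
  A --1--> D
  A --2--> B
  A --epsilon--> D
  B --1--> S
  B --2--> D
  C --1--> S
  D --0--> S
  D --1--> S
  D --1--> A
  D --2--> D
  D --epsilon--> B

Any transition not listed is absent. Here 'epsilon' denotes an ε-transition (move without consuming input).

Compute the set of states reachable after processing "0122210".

Start: ε-closure({S}) = {S, B, D}.
Read '0': {S, B, D} → {S, A, B, C, D}.
Read '1': {S, A, B, C, D} → {S, A, B, D}.
Read '2': {S, A, B, D} → {S, B, C, D}.
Read '2': {S, B, C, D} → {S, B, C, D}.
Read '2': {S, B, C, D} → {S, B, C, D}.
Read '1': {S, B, C, D} → {S, A, B, D}.
Read '0': {S, A, B, D} → {S, A, B, C, D}.

{S, A, B, C, D}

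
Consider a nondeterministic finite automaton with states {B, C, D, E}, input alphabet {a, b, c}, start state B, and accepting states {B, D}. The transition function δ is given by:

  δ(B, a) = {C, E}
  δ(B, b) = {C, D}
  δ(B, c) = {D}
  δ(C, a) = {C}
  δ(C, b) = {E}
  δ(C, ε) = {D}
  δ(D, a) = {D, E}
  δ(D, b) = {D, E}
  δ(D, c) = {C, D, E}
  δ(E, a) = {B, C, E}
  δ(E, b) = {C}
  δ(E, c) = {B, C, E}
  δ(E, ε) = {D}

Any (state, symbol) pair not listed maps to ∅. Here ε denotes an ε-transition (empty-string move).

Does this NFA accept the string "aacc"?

Yes

Start in {B}.
Read 'a': B→{C, E}; union {C, E}; ε-closure = {C, D, E}.
Read 'a': C→{C}, D→{D, E}, E→{B, C, E}; now {B, C, D, E}.
Read 'c': B→{D}, C→∅, D→{C, D, E}, E→{B, C, E}; now {B, C, D, E}.
Read 'c': B→{D}, C→∅, D→{C, D, E}, E→{B, C, E}; now {B, C, D, E}.
The final set {B, C, D, E} contains the accepting states B, D.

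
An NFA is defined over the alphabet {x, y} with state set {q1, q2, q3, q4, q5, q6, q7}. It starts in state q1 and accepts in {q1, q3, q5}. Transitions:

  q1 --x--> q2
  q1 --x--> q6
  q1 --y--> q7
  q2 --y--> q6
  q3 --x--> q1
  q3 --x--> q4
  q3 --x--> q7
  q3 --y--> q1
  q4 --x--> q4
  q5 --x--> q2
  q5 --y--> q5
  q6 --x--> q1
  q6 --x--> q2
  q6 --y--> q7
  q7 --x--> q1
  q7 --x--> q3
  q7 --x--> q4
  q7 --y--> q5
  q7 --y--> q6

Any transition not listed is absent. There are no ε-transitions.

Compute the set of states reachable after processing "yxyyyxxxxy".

{q5, q6, q7}

Start in {q1}.
Read 'y': q1→{q7}; now {q7}.
Read 'x': q7→{q1, q3, q4}; now {q1, q3, q4}.
Read 'y': q1→{q7}, q3→{q1}, q4→∅; now {q1, q7}.
Read 'y': q1→{q7}, q7→{q5, q6}; now {q5, q6, q7}.
Read 'y': q5→{q5}, q6→{q7}, q7→{q5, q6}; now {q5, q6, q7}.
Read 'x': q5→{q2}, q6→{q1, q2}, q7→{q1, q3, q4}; now {q1, q2, q3, q4}.
Read 'x': q1→{q2, q6}, q2→∅, q3→{q1, q4, q7}, q4→{q4}; now {q1, q2, q4, q6, q7}.
Read 'x': q1→{q2, q6}, q2→∅, q4→{q4}, q6→{q1, q2}, q7→{q1, q3, q4}; now {q1, q2, q3, q4, q6}.
Read 'x': q1→{q2, q6}, q2→∅, q3→{q1, q4, q7}, q4→{q4}, q6→{q1, q2}; now {q1, q2, q4, q6, q7}.
Read 'y': q1→{q7}, q2→{q6}, q4→∅, q6→{q7}, q7→{q5, q6}; now {q5, q6, q7}.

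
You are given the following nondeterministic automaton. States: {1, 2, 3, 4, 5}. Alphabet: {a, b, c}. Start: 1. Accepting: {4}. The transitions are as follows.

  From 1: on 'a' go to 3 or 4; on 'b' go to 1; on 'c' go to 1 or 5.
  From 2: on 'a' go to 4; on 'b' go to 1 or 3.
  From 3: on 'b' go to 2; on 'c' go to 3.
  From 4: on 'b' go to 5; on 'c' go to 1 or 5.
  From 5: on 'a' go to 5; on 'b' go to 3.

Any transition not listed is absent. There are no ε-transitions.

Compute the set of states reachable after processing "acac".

Start in {1}.
Read 'a': 1→{3, 4}; now {3, 4}.
Read 'c': 3→{3}, 4→{1, 5}; now {1, 3, 5}.
Read 'a': 1→{3, 4}, 3→∅, 5→{5}; now {3, 4, 5}.
Read 'c': 3→{3}, 4→{1, 5}, 5→∅; now {1, 3, 5}.

{1, 3, 5}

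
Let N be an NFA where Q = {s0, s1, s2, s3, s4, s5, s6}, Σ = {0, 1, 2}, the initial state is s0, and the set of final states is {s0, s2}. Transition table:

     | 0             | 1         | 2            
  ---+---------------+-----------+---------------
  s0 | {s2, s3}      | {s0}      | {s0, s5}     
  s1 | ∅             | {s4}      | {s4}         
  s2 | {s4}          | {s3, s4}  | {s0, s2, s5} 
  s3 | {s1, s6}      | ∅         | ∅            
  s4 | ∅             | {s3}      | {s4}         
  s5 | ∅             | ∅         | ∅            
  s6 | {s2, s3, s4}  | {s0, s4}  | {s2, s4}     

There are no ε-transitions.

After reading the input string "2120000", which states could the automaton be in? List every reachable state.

{s1, s4, s6}

Start in {s0}.
Read '2': {s0} → {s0, s5}.
Read '1': {s0, s5} → {s0}.
Read '2': {s0} → {s0, s5}.
Read '0': {s0, s5} → {s2, s3}.
Read '0': {s2, s3} → {s1, s4, s6}.
Read '0': {s1, s4, s6} → {s2, s3, s4}.
Read '0': {s2, s3, s4} → {s1, s4, s6}.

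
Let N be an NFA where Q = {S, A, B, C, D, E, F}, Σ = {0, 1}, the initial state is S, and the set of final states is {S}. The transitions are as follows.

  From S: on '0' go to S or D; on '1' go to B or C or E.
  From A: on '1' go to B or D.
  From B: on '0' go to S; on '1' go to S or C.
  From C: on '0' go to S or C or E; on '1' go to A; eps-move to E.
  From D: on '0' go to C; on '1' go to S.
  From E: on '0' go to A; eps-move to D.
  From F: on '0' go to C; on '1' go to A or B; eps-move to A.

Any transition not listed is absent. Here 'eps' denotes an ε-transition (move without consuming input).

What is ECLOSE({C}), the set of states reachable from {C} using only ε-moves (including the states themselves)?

Begin with {C}.
ε-move C → E; add E.
ε-move E → D; add D.

{C, D, E}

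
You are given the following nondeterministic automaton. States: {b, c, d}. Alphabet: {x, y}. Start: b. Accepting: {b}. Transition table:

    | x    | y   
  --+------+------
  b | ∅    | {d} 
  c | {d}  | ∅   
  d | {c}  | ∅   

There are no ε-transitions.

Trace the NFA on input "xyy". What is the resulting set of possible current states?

Start in {b}.
Read 'x': b→∅; now ∅.
The set is empty and remains empty for the remaining 2 symbols.

∅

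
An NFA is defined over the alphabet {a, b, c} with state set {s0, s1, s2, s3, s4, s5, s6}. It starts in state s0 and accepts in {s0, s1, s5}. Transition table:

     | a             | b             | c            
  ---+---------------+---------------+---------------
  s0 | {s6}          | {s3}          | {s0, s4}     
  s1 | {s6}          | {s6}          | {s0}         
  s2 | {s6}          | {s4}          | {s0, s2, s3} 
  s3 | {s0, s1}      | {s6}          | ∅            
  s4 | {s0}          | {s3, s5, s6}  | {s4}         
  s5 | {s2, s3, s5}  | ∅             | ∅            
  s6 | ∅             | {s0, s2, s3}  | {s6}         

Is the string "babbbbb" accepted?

Yes

Start in {s0}.
Read 'b': {s0} → {s3}.
Read 'a': {s3} → {s0, s1}.
Read 'b': {s0, s1} → {s3, s6}.
Read 'b': {s3, s6} → {s0, s2, s3, s6}.
Read 'b': {s0, s2, s3, s6} → {s0, s2, s3, s4, s6}.
Read 'b': {s0, s2, s3, s4, s6} → {s0, s2, s3, s4, s5, s6}.
Read 'b': {s0, s2, s3, s4, s5, s6} → {s0, s2, s3, s4, s5, s6}.
The final set {s0, s2, s3, s4, s5, s6} contains the accepting states s0, s5.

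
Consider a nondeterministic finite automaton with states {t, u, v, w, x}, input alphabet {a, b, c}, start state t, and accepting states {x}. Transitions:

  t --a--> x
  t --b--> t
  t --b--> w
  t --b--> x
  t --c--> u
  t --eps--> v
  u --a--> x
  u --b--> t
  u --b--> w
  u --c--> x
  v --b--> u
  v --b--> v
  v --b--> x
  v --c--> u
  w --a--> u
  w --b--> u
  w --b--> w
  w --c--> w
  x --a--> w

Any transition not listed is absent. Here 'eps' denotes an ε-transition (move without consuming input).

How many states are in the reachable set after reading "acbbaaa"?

0

Start: ε-closure({t}) = {t, v}.
Read 'a': {t, v} → {x}.
Read 'c': {x} → ∅.
The set is empty and remains empty for the remaining 5 symbols.
That set has 0 states.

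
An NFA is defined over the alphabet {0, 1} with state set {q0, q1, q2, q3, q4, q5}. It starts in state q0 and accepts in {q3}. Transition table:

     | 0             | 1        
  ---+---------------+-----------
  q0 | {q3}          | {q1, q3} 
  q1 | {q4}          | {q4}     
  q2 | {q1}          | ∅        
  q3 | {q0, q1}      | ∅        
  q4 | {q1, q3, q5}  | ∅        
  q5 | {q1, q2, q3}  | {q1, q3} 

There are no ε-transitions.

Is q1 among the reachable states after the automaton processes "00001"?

Yes

Start in {q0}.
Read '0': {q0} → {q3}.
Read '0': {q3} → {q0, q1}.
Read '0': {q0, q1} → {q3, q4}.
Read '0': {q3, q4} → {q0, q1, q3, q5}.
Read '1': {q0, q1, q3, q5} → {q1, q3, q4}.
State q1 is in {q1, q3, q4}.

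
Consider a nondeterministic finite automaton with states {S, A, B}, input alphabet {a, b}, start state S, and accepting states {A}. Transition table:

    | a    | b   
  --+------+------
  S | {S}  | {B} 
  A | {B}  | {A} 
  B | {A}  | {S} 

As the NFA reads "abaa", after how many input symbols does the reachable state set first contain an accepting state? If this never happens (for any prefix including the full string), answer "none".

Start in {S}.
Read 'a': {S} → {S}.
Read 'b': {S} → {B}.
Read 'a': {B} → {A}.
None of the earlier sets intersect F, but {A} does.

3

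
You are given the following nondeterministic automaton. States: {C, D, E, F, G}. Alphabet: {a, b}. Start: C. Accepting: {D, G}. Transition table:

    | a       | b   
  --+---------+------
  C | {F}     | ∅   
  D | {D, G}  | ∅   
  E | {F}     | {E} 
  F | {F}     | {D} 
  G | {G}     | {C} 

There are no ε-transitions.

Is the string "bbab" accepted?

Start in {C}.
Read 'b': C→∅; now ∅.
The set is empty and remains empty for the remaining 3 symbols.
The final set ∅ contains no accepting state.

No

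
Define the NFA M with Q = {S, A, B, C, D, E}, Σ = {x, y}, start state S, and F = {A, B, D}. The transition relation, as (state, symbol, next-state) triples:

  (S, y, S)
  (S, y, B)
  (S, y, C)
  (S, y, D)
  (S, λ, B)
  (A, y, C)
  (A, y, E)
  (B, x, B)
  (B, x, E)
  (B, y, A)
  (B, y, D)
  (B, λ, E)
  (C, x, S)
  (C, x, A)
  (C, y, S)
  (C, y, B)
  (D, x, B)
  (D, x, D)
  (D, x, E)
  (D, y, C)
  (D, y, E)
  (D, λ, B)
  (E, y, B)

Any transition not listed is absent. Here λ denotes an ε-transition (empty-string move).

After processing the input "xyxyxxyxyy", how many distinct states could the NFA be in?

6

Start: ε-closure({S}) = {S, B, E}.
Read 'x': S→∅, B→{B, E}, E→∅; now {B, E}.
Read 'y': B→{A, D}, E→{B}; union {A, B, D}; ε-closure = {A, B, D, E}.
Read 'x': A→∅, B→{B, E}, D→{B, D, E}, E→∅; now {B, D, E}.
Read 'y': B→{A, D}, D→{C, E}, E→{B}; now {A, B, C, D, E}.
Read 'x': A→∅, B→{B, E}, C→{S, A}, D→{B, D, E}, E→∅; now {S, A, B, D, E}.
Read 'x': S→∅, A→∅, B→{B, E}, D→{B, D, E}, E→∅; now {B, D, E}.
Read 'y': B→{A, D}, D→{C, E}, E→{B}; now {A, B, C, D, E}.
Read 'x': A→∅, B→{B, E}, C→{S, A}, D→{B, D, E}, E→∅; now {S, A, B, D, E}.
Read 'y': S→{S, B, C, D}, A→{C, E}, B→{A, D}, D→{C, E}, E→{B}; now {S, A, B, C, D, E}.
Read 'y': S→{S, B, C, D}, A→{C, E}, B→{A, D}, C→{S, B}, D→{C, E}, E→{B}; now {S, A, B, C, D, E}.
That set has 6 states.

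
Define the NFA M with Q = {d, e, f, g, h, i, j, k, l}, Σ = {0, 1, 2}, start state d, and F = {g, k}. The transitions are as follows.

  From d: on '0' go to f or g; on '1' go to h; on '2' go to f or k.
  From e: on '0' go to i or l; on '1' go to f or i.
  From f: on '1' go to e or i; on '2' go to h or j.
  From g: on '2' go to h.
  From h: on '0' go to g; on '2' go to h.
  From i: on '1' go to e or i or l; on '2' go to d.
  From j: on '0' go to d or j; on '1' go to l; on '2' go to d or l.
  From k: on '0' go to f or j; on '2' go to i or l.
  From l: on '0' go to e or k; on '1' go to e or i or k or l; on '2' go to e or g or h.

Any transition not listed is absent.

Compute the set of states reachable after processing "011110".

{e, f, i, j, k, l}

Start in {d}.
Read '0': d→{f, g}; now {f, g}.
Read '1': f→{e, i}, g→∅; now {e, i}.
Read '1': e→{f, i}, i→{e, i, l}; now {e, f, i, l}.
Read '1': e→{f, i}, f→{e, i}, i→{e, i, l}, l→{e, i, k, l}; now {e, f, i, k, l}.
Read '1': e→{f, i}, f→{e, i}, i→{e, i, l}, k→∅, l→{e, i, k, l}; now {e, f, i, k, l}.
Read '0': e→{i, l}, f→∅, i→∅, k→{f, j}, l→{e, k}; now {e, f, i, j, k, l}.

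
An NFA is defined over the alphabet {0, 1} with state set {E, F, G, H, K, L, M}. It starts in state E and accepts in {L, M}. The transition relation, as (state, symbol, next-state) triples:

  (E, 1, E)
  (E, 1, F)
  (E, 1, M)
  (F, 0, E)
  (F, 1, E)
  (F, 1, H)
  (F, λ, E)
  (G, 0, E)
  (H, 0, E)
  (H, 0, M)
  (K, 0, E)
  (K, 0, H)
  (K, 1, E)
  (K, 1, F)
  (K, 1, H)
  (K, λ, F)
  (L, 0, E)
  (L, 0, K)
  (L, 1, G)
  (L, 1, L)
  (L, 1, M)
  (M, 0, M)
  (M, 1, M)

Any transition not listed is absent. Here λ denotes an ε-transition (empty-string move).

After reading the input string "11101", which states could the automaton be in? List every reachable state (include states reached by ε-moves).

Start in {E}.
Read '1': E→{E, F, M}; now {E, F, M}.
Read '1': E→{E, F, M}, F→{E, H}, M→{M}; now {E, F, H, M}.
Read '1': E→{E, F, M}, F→{E, H}, H→∅, M→{M}; now {E, F, H, M}.
Read '0': E→∅, F→{E}, H→{E, M}, M→{M}; now {E, M}.
Read '1': E→{E, F, M}, M→{M}; now {E, F, M}.

{E, F, M}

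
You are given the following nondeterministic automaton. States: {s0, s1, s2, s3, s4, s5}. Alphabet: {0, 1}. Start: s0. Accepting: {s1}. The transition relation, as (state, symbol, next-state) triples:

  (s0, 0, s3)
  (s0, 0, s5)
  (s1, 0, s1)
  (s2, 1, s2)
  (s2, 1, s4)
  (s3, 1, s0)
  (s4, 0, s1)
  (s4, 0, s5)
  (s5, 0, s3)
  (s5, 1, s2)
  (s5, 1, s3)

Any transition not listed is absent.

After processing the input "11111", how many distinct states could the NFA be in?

0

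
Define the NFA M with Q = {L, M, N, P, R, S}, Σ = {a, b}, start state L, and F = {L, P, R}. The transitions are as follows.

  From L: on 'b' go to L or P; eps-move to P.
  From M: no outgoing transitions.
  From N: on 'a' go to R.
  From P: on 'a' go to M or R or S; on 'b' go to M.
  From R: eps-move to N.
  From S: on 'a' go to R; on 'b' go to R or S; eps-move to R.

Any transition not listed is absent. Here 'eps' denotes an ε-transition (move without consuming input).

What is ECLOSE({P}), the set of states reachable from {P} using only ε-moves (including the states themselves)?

Begin with {P}.
No ε-moves leave this set, so the closure equals the set itself.

{P}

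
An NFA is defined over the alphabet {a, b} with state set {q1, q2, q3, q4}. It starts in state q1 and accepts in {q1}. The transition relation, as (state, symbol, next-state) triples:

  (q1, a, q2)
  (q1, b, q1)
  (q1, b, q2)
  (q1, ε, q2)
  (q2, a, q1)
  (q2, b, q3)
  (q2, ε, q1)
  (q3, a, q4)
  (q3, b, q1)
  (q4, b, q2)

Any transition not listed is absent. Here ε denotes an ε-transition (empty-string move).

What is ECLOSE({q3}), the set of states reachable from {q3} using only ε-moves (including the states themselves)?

Begin with {q3}.
No ε-moves leave this set, so the closure equals the set itself.

{q3}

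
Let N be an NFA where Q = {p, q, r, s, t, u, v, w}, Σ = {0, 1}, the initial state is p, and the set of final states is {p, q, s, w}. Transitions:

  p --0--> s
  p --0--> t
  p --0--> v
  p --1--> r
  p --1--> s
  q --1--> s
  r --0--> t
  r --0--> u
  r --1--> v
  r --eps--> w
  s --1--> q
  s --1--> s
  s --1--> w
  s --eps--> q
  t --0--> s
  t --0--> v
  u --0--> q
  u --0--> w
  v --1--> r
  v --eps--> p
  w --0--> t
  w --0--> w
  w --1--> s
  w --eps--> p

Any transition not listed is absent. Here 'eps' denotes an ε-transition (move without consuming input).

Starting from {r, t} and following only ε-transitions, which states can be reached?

Begin with {r, t}.
ε-move r → w; add w.
ε-move w → p; add p.

{p, r, t, w}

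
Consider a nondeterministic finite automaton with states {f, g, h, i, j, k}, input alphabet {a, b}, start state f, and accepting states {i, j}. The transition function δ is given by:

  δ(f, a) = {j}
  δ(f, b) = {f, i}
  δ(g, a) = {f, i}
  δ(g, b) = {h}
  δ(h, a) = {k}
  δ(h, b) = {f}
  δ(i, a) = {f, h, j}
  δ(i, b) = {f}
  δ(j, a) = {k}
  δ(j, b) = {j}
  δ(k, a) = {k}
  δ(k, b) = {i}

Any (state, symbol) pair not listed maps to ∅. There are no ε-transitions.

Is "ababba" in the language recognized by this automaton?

Start in {f}.
Read 'a': f→{j}; now {j}.
Read 'b': j→{j}; now {j}.
Read 'a': j→{k}; now {k}.
Read 'b': k→{i}; now {i}.
Read 'b': i→{f}; now {f}.
Read 'a': f→{j}; now {j}.
The final set {j} contains the accepting state j.

Yes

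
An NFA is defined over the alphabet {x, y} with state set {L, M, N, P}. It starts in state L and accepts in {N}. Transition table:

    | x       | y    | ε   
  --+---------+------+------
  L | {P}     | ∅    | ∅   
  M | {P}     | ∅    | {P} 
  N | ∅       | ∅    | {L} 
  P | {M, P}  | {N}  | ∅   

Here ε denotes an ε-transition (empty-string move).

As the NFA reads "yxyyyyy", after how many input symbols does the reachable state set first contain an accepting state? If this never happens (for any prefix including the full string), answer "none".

none

Start in {L}.
Read 'y': L→∅; now ∅.
The set is empty and remains empty for the remaining 6 symbols.
No reachable set along the way intersects F.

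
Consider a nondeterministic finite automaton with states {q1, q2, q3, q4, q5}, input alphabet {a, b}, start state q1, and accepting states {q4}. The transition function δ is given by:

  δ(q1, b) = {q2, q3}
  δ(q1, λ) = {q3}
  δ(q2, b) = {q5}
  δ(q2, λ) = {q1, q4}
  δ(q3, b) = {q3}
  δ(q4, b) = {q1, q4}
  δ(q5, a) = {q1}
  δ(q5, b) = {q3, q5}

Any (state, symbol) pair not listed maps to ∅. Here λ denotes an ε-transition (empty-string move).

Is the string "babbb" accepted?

No

Start: ε-closure({q1}) = {q1, q3}.
Read 'b': q1→{q2, q3}, q3→{q3}; union {q2, q3}; ε-closure = {q1, q2, q3, q4}.
Read 'a': q1→∅, q2→∅, q3→∅, q4→∅; now ∅.
The set is empty and remains empty for the remaining 3 symbols.
The final set ∅ contains no accepting state.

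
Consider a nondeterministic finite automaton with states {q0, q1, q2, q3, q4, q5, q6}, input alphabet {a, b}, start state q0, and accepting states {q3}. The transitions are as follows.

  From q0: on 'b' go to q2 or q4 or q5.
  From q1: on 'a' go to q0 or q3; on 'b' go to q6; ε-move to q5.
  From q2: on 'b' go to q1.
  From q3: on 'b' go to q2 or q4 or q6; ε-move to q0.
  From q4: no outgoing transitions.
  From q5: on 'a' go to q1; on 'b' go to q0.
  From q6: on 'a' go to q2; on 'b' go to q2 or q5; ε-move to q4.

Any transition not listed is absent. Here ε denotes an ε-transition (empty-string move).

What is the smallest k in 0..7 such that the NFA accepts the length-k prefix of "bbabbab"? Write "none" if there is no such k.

Start in {q0}.
Read 'b': {q0} → {q2, q4, q5}.
Read 'b': {q2, q4, q5} → {q0, q1, q5}.
Read 'a': {q0, q1, q5} → {q0, q1, q3, q5}.
None of the earlier sets intersect F, but {q0, q1, q3, q5} does.

3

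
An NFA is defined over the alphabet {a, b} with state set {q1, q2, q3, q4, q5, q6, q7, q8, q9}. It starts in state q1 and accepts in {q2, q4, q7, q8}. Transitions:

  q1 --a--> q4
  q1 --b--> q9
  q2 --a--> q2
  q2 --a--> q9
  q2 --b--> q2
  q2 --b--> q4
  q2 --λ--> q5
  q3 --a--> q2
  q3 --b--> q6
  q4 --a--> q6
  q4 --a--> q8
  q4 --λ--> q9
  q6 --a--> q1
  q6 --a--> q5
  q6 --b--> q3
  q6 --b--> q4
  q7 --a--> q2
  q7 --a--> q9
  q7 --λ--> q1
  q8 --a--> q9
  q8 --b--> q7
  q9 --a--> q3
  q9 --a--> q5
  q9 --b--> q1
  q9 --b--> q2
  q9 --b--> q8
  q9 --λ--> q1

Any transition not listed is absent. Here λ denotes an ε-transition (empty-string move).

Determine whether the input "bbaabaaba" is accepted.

Yes

Start in {q1}.
Read 'b': q1→{q9}; union {q9}; ε-closure = {q1, q9}.
Read 'b': q1→{q9}, q9→{q1, q2, q8}; union {q1, q2, q8, q9}; ε-closure = {q1, q2, q5, q8, q9}.
Read 'a': q1→{q4}, q2→{q2, q9}, q5→∅, q8→{q9}, q9→{q3, q5}; union {q2, q3, q4, q5, q9}; ε-closure = {q1, q2, q3, q4, q5, q9}.
Read 'a': q1→{q4}, q2→{q2, q9}, q3→{q2}, q4→{q6, q8}, q5→∅, q9→{q3, q5}; union {q2, q3, q4, q5, q6, q8, q9}; ε-closure = {q1, q2, q3, q4, q5, q6, q8, q9}.
Read 'b': q1→{q9}, q2→{q2, q4}, q3→{q6}, q4→∅, q5→∅, q6→{q3, q4}, q8→{q7}, q9→{q1, q2, q8}; union {q1, q2, q3, q4, q6, q7, q8, q9}; ε-closure = {q1, q2, q3, q4, q5, q6, q7, q8, q9}.
Read 'a': q1→{q4}, q2→{q2, q9}, q3→{q2}, q4→{q6, q8}, q5→∅, q6→{q1, q5}, q7→{q2, q9}, q8→{q9}, q9→{q3, q5}; now {q1, q2, q3, q4, q5, q6, q8, q9}.
Read 'a': q1→{q4}, q2→{q2, q9}, q3→{q2}, q4→{q6, q8}, q5→∅, q6→{q1, q5}, q8→{q9}, q9→{q3, q5}; now {q1, q2, q3, q4, q5, q6, q8, q9}.
Read 'b': q1→{q9}, q2→{q2, q4}, q3→{q6}, q4→∅, q5→∅, q6→{q3, q4}, q8→{q7}, q9→{q1, q2, q8}; union {q1, q2, q3, q4, q6, q7, q8, q9}; ε-closure = {q1, q2, q3, q4, q5, q6, q7, q8, q9}.
Read 'a': q1→{q4}, q2→{q2, q9}, q3→{q2}, q4→{q6, q8}, q5→∅, q6→{q1, q5}, q7→{q2, q9}, q8→{q9}, q9→{q3, q5}; now {q1, q2, q3, q4, q5, q6, q8, q9}.
The final set {q1, q2, q3, q4, q5, q6, q8, q9} contains the accepting states q2, q4, q8.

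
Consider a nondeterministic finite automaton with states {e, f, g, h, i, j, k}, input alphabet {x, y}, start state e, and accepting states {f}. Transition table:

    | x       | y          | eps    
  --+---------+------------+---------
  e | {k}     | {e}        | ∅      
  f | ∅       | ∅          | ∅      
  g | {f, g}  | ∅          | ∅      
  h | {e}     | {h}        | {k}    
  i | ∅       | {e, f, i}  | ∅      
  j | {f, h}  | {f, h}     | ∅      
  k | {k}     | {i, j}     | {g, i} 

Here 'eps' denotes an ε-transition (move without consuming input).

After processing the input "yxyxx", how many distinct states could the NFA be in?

5

Start in {e}.
Read 'y': e→{e}; now {e}.
Read 'x': e→{k}; union {k}; ε-closure = {g, i, k}.
Read 'y': g→∅, i→{e, f, i}, k→{i, j}; now {e, f, i, j}.
Read 'x': e→{k}, f→∅, i→∅, j→{f, h}; union {f, h, k}; ε-closure = {f, g, h, i, k}.
Read 'x': f→∅, g→{f, g}, h→{e}, i→∅, k→{k}; union {e, f, g, k}; ε-closure = {e, f, g, i, k}.
That set has 5 states.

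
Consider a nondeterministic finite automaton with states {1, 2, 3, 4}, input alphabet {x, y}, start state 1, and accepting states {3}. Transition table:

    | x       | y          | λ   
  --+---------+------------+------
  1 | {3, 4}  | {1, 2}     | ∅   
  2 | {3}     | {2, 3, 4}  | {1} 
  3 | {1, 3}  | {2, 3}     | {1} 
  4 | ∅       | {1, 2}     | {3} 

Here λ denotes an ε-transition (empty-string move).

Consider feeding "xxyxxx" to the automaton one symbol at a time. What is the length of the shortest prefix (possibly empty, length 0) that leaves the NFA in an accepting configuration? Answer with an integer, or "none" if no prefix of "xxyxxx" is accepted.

1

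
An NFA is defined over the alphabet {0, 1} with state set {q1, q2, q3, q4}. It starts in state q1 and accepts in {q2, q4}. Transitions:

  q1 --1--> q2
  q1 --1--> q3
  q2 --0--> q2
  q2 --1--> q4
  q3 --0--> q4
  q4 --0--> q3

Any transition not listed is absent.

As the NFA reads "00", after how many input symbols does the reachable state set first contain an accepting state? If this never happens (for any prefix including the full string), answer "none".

none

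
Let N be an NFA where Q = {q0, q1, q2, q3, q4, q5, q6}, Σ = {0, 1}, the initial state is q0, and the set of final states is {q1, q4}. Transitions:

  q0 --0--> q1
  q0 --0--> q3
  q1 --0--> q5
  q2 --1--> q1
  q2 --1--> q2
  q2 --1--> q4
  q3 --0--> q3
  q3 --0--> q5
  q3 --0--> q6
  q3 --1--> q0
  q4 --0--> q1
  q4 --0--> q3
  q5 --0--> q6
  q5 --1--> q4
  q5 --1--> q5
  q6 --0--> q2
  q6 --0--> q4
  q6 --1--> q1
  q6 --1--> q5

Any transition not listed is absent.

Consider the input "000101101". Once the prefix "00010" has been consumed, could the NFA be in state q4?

No

Start in {q0}.
Read '0': {q0} → {q1, q3}.
Read '0': {q1, q3} → {q3, q5, q6}.
Read '0': {q3, q5, q6} → {q2, q3, q4, q5, q6}.
Read '1': {q2, q3, q4, q5, q6} → {q0, q1, q2, q4, q5}.
Read '0': {q0, q1, q2, q4, q5} → {q1, q3, q5, q6}.
State q4 is not in {q1, q3, q5, q6}.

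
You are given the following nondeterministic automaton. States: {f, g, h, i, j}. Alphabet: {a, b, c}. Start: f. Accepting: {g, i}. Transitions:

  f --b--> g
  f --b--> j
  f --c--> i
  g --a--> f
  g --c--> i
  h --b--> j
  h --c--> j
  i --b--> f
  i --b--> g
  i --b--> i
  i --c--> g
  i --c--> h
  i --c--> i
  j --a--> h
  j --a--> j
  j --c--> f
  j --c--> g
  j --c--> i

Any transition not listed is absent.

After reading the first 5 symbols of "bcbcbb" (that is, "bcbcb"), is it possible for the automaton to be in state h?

Start in {f}.
Read 'b': f→{g, j}; now {g, j}.
Read 'c': g→{i}, j→{f, g, i}; now {f, g, i}.
Read 'b': f→{g, j}, g→∅, i→{f, g, i}; now {f, g, i, j}.
Read 'c': f→{i}, g→{i}, i→{g, h, i}, j→{f, g, i}; now {f, g, h, i}.
Read 'b': f→{g, j}, g→∅, h→{j}, i→{f, g, i}; now {f, g, i, j}.
State h is not in {f, g, i, j}.

No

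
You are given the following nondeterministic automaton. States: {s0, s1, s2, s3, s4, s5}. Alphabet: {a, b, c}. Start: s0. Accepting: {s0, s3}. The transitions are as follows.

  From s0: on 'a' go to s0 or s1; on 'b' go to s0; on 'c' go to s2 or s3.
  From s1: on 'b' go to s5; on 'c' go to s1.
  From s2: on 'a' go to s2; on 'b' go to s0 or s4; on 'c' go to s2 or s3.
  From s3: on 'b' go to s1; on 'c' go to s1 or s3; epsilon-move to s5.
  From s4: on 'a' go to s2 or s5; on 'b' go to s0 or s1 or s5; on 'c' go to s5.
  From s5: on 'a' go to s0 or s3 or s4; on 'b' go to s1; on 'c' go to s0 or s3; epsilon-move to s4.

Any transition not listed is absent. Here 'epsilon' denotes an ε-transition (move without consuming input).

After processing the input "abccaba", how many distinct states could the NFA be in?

6

Start in {s0}.
Read 'a': s0→{s0, s1}; now {s0, s1}.
Read 'b': s0→{s0}, s1→{s5}; union {s0, s5}; ε-closure = {s0, s4, s5}.
Read 'c': s0→{s2, s3}, s4→{s5}, s5→{s0, s3}; union {s0, s2, s3, s5}; ε-closure = {s0, s2, s3, s4, s5}.
Read 'c': s0→{s2, s3}, s2→{s2, s3}, s3→{s1, s3}, s4→{s5}, s5→{s0, s3}; union {s0, s1, s2, s3, s5}; ε-closure = {s0, s1, s2, s3, s4, s5}.
Read 'a': s0→{s0, s1}, s1→∅, s2→{s2}, s3→∅, s4→{s2, s5}, s5→{s0, s3, s4}; now {s0, s1, s2, s3, s4, s5}.
Read 'b': s0→{s0}, s1→{s5}, s2→{s0, s4}, s3→{s1}, s4→{s0, s1, s5}, s5→{s1}; now {s0, s1, s4, s5}.
Read 'a': s0→{s0, s1}, s1→∅, s4→{s2, s5}, s5→{s0, s3, s4}; now {s0, s1, s2, s3, s4, s5}.
That set has 6 states.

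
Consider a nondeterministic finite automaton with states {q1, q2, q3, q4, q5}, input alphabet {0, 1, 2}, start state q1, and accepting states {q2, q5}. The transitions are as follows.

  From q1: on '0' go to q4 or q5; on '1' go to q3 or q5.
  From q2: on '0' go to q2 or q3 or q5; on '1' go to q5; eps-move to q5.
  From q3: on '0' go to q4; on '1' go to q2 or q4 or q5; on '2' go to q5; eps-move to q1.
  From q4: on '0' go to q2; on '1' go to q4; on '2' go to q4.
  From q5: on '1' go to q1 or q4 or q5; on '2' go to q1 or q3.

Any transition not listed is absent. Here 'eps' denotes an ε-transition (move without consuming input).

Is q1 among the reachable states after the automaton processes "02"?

Start in {q1}.
Read '0': {q1} → {q4, q5}.
Read '2': {q4, q5} → {q1, q3, q4}.
State q1 is in {q1, q3, q4}.

Yes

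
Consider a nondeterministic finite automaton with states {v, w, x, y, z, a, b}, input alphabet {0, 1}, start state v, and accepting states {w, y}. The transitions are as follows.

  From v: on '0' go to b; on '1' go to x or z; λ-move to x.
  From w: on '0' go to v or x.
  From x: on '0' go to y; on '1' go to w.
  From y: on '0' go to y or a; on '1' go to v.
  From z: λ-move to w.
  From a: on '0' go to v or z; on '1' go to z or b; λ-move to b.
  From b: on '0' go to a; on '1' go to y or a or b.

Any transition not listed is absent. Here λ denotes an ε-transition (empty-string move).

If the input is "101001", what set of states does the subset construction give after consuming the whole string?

{v, w, x, y, z, a, b}

Start: ε-closure({v}) = {v, x}.
Read '1': {v, x} → {w, x, z}.
Read '0': {w, x, z} → {v, x, y}.
Read '1': {v, x, y} → {v, w, x, z}.
Read '0': {v, w, x, z} → {v, x, y, b}.
Read '0': {v, x, y, b} → {y, a, b}.
Read '1': {y, a, b} → {v, w, x, y, z, a, b}.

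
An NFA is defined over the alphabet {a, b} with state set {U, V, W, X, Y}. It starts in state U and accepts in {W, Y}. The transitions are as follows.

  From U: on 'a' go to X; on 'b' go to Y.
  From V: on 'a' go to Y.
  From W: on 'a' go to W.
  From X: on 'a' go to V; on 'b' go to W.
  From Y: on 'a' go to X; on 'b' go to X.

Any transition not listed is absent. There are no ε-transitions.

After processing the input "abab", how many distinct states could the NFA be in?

Start in {U}.
Read 'a': U→{X}; now {X}.
Read 'b': X→{W}; now {W}.
Read 'a': W→{W}; now {W}.
Read 'b': W→∅; now ∅.
That set has 0 states.

0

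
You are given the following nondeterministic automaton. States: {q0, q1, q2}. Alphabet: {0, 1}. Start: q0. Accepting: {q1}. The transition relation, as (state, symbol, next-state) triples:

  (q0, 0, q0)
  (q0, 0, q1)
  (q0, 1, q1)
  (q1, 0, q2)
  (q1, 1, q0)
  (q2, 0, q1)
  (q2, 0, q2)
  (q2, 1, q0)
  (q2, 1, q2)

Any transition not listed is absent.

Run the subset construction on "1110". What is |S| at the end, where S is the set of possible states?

1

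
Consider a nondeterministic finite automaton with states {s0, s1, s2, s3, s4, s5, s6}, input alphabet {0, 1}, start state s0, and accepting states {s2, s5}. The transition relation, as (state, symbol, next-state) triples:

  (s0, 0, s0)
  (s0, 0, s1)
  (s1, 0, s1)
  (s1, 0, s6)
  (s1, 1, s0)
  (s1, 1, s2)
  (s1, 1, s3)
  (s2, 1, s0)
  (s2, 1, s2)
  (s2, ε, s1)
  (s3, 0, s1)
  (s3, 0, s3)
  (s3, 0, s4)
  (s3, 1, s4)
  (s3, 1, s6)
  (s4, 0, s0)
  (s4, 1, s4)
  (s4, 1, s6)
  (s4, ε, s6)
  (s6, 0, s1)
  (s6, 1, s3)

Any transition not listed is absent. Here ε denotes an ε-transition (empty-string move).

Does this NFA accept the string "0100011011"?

Yes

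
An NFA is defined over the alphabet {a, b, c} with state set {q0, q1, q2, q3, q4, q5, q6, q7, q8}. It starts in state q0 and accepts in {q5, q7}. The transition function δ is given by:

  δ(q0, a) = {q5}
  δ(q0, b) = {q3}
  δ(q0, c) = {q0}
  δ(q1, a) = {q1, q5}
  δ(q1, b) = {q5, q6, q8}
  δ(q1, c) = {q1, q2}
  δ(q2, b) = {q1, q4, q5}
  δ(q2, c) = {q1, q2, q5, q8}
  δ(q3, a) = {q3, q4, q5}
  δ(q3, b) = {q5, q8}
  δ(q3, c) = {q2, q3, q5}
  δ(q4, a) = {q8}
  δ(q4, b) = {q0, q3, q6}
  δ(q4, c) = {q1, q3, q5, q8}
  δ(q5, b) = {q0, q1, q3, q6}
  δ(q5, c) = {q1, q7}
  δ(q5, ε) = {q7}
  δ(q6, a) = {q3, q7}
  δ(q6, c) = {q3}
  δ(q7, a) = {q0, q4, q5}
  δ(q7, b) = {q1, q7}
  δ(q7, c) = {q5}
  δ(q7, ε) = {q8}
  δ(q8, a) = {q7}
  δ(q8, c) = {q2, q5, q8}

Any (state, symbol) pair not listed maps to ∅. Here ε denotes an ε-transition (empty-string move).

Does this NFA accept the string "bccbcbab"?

Yes

Start in {q0}.
Read 'b': {q0} → {q3}.
Read 'c': {q3} → {q2, q3, q5, q7, q8}.
Read 'c': {q2, q3, q5, q7, q8} → {q1, q2, q3, q5, q7, q8}.
Read 'b': {q1, q2, q3, q5, q7, q8} → {q0, q1, q3, q4, q5, q6, q7, q8}.
Read 'c': {q0, q1, q3, q4, q5, q6, q7, q8} → {q0, q1, q2, q3, q5, q7, q8}.
Read 'b': {q0, q1, q2, q3, q5, q7, q8} → {q0, q1, q3, q4, q5, q6, q7, q8}.
Read 'a': {q0, q1, q3, q4, q5, q6, q7, q8} → {q0, q1, q3, q4, q5, q7, q8}.
Read 'b': {q0, q1, q3, q4, q5, q7, q8} → {q0, q1, q3, q5, q6, q7, q8}.
The final set {q0, q1, q3, q5, q6, q7, q8} contains the accepting states q5, q7.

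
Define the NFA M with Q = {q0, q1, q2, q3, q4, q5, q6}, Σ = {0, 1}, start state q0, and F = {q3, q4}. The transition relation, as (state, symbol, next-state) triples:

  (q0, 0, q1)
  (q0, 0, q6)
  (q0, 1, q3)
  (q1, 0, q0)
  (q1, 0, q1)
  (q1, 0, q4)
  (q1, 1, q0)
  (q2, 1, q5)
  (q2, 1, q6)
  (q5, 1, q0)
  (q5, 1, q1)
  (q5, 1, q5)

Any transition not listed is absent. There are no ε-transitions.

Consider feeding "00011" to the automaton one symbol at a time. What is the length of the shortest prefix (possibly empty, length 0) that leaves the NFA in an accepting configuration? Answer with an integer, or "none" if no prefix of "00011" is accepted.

2

Start in {q0}.
Read '0': {q0} → {q1, q6}.
Read '0': {q1, q6} → {q0, q1, q4}.
None of the earlier sets intersect F, but {q0, q1, q4} does.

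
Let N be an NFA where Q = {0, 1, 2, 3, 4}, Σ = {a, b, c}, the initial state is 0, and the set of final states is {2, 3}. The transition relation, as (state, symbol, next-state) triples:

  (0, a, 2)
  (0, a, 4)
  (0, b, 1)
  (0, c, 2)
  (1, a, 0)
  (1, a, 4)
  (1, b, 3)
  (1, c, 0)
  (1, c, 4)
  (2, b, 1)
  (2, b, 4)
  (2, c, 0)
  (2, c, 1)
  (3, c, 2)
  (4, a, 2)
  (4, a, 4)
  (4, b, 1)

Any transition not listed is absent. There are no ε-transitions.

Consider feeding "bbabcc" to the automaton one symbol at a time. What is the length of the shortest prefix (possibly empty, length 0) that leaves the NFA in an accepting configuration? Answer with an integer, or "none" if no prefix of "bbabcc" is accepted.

2

Start in {0}.
Read 'b': {0} → {1}.
Read 'b': {1} → {3}.
None of the earlier sets intersect F, but {3} does.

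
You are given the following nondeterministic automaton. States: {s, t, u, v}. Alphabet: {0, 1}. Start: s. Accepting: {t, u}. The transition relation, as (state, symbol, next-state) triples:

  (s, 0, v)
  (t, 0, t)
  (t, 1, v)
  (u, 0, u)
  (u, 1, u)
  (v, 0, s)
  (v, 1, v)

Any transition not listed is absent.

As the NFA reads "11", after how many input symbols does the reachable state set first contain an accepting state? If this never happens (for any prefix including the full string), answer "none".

Start in {s}.
Read '1': {s} → ∅.
The set is empty and remains empty for the remaining 1 symbol.
No reachable set along the way intersects F.

none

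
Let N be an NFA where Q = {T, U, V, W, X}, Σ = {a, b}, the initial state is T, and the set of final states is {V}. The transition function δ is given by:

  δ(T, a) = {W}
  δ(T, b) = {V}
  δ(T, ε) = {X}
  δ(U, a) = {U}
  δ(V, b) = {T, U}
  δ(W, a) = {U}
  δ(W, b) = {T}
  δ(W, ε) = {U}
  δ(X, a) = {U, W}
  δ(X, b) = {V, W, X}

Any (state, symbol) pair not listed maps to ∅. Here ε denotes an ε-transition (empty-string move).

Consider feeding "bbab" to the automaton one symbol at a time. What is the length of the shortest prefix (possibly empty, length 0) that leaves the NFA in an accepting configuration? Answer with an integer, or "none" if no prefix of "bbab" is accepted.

Start: ε-closure({T}) = {T, X}.
Read 'b': T→{V}, X→{V, W, X}; union {V, W, X}; ε-closure = {U, V, W, X}.
None of the earlier sets intersect F, but {U, V, W, X} does.

1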